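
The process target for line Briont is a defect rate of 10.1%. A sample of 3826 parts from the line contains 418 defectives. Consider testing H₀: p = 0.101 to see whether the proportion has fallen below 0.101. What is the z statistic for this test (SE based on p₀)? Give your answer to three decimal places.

p̂ = 418/3826 ≈ 0.10925.
Standard error under H₀: √(0.101×0.899/3826) = 0.00487.
z = (0.10925 − 0.101)/0.00487 = 0.00825/0.00487 = 1.694.
p-value = P(Z < 1.694) ≈ 0.9549.

z = 1.694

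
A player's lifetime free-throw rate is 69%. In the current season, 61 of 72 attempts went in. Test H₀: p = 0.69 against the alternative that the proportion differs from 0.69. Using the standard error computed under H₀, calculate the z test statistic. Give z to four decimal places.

z = 2.8845

p̂ = 61/72 = 0.847222.
SE = √(p₀(1−p₀)/n) = √(0.2139/72) = 0.054505.
z = (0.847222 − 0.69)/0.054505 = 0.157222/0.054505 = 2.8845.
Two-sided p-value ≈ 2·Φ(−2.885) = 0.0039.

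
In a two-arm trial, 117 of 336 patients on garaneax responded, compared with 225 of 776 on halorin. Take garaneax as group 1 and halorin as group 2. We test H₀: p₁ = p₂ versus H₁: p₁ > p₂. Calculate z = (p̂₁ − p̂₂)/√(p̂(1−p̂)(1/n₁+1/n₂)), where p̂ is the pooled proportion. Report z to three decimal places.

z = 1.933

p̂₁ = 117/336 = 0.34821, p̂₂ = 225/776 = 0.28995.
Pooled p̂ = (117+225)/(336+776) = 342/1112 = 0.30755.
SE = √(0.212965 × 0.00426485) = 0.03014.
z = (0.34821 − 0.28995)/0.03014 = 0.05826/0.03014 = 1.933.
p-value = P(Z > 1.933) ≈ 0.0266.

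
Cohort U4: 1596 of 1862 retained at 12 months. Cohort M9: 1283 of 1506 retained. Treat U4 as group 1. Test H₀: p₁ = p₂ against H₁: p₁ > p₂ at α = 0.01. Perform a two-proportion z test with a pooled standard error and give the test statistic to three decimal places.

p̂₁ = 1596/1862 ≈ 0.85714, p̂₂ = 1283/1506 ≈ 0.85193.
Pooled p̂ = (1596+1283)/(1862+1506) = 2879/3368 = 0.85481.
SE = √(0.12411 × 0.00120107) = 0.01221.
z = (0.85714 − 0.85193)/0.01221 = 0.00521/0.01221 = 0.427.
p-value = P(Z > 0.427) ≈ 0.3346. With α = 0.01, fail to reject H₀.

z = 0.427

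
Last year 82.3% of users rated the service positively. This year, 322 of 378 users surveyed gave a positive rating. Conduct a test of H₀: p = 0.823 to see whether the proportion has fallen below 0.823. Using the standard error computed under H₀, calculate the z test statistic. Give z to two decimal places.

z = 1.47

p̂ = 322/378 ≈ 0.8519.
SE = √(p₀(1−p₀)/n) = √(0.14567/378) = 0.0196.
z = (0.8519 − 0.823)/0.0196 = 0.0289/0.0196 = 1.47.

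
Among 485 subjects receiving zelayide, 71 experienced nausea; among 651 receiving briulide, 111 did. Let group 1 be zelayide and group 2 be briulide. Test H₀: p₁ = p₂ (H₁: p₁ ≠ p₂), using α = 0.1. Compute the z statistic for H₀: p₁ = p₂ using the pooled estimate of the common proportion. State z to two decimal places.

p̂₁ = 71/485 ≈ 0.1464, p̂₂ = 111/651 ≈ 0.1705.
Pooled p̂ = (71+111)/(485+651) = 182/1136 = 0.1602.
SE = √(p̂(1−p̂)(1/n₁+1/n₂)) = √(0.1602·0.8398·0.00359795) = √(0.000484082) = 0.0220.
z = (0.1464 − 0.1705)/0.0220 = -0.0241/0.0220 = -1.10.
p-value = 2·P(Z > 1.096) ≈ 0.2731, so at α = 0.1 we fail to reject H₀.

z = -1.10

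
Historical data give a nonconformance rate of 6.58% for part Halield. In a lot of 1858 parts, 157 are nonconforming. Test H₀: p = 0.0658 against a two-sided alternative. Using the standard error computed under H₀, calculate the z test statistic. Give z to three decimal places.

z = 3.251

p̂ = 157/1858 ≈ 0.084499.
Standard error under H₀: √(0.0658×0.9342/1858) = 0.005752.
z = (0.084499 − 0.0658)/0.005752 = 0.018699/0.005752 = 3.251.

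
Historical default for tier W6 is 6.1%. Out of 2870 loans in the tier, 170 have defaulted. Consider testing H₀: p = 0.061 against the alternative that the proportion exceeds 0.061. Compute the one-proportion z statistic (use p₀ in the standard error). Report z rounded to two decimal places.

p̂ = 170/2870 ≈ 0.0592.
Standard error under H₀: √(0.061×0.939/2870) = 0.0045.
z = (0.0592 − 0.061)/0.0045 = -0.0018/0.0045 = -0.40.
p-value = P(Z > -0.395) ≈ 0.6537.

z = -0.40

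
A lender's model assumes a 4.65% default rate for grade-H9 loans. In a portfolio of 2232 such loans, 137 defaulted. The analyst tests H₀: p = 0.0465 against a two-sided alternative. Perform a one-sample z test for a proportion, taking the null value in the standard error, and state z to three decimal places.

z = 3.339

p̂ = 137/2232 = 0.061380.
Standard error under H₀: √(0.0465×0.9535/2232) = 0.004457.
z = (0.061380 − 0.0465)/0.004457 = 0.014880/0.004457 = 3.339.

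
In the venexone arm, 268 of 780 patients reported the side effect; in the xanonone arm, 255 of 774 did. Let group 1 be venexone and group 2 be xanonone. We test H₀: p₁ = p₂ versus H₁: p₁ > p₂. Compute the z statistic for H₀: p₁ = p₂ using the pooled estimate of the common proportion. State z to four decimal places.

z = 0.5895

p̂₁ = 268/780 ≈ 0.343590, p̂₂ = 255/774 ≈ 0.329457.
Pooled p̂ = (268+255)/(780+774) = 523/1554 = 0.336551.
SE = √(0.223284 × 0.00257404) = 0.023974.
z = (0.343590 − 0.329457)/0.023974 = 0.014133/0.023974 = 0.5895.
p-value = P(Z > 0.589) ≈ 0.2778.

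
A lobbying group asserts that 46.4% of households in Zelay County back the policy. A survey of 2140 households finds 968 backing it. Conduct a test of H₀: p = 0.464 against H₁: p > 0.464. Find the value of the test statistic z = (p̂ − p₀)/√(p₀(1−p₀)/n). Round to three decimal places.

z = -1.082

p̂ = 968/2140 ≈ 0.45234.
Under H₀, SE = √(0.464·0.536/2140) = √(0.000116217) = 0.01078.
z = (0.45234 − 0.464)/0.01078 = -0.01166/0.01078 = -1.082.
p-value = P(Z > -1.082) ≈ 0.8604.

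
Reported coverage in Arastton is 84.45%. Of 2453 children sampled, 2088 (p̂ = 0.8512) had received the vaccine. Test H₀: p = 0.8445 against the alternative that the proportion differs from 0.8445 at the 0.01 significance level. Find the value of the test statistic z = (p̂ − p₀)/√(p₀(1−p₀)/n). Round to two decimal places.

z = 0.92

p̂ = 2088/2453 = 0.8512.
Standard error under H₀: √(0.8445×0.1555/2453) = 0.0073.
z = (0.8512 − 0.8445)/0.0073 = 0.0067/0.0073 = 0.92.
p-value = 2·P(Z > 0.916) ≈ 0.3596. With α = 0.01, fail to reject H₀.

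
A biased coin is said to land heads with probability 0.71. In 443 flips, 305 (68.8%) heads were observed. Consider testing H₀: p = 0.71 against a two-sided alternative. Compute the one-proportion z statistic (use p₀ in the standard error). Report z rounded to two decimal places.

p̂ = 305/443 = 0.6885.
Under H₀, SE = √(0.71·0.29/443) = √(0.000464786) = 0.0216.
z = (0.6885 − 0.71)/0.0216 = -0.0215/0.0216 = -1.00.

z = -1.00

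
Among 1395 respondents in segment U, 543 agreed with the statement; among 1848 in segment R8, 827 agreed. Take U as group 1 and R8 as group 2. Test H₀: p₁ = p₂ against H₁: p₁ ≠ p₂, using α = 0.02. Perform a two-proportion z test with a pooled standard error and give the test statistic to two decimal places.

p̂₁ = 543/1395 ≈ 0.3892, p̂₂ = 827/1848 ≈ 0.4475.
Pooled p̂ = (543+827)/(1395+1848) = 1370/3243 = 0.4224.
SE = √(0.243986 × 0.00125797) = 0.0175.
z = (0.3892 − 0.4475)/0.0175 = -0.0583/0.0175 = -3.33.
p-value = 2·P(Z > 3.326) ≈ 0.0009; since p < α = 0.02, reject H₀.

z = -3.33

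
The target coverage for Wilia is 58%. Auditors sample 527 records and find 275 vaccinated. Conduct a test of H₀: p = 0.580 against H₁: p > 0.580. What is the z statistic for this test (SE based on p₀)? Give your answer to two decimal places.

p̂ = 275/527 ≈ 0.5218.
Under H₀, SE = √(0.58·0.42/527) = √(0.000462239) = 0.0215.
z = (0.5218 − 0.58)/0.0215 = -0.0582/0.0215 = -2.71.

z = -2.71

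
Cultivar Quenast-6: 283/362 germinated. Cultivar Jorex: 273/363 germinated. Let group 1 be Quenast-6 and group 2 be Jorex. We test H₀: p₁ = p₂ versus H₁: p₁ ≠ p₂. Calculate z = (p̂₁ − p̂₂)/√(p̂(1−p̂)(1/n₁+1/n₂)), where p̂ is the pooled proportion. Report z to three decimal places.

z = 0.946

p̂₁ = 283/362 ≈ 0.78177, p̂₂ = 273/363 ≈ 0.75207.
Pooled p̂ = (283+273)/(362+363) = 556/725 = 0.76690.
SE = √(p̂(1−p̂)(1/n₁+1/n₂)) = √(0.76690·0.23310·0.00551725) = √(0.000986298) = 0.03141.
z = (0.78177 − 0.75207)/0.03141 = 0.02970/0.03141 = 0.946.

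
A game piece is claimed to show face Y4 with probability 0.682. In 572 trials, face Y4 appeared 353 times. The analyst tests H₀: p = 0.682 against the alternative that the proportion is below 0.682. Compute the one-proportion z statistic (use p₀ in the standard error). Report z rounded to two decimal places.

z = -3.33

p̂ = 353/572 = 0.6171.
Standard error under H₀: √(0.682×0.318/572) = 0.0195.
z = (0.6171 − 0.682)/0.0195 = -0.0649/0.0195 = -3.33.
p-value = P(Z < -3.331) ≈ 0.0004.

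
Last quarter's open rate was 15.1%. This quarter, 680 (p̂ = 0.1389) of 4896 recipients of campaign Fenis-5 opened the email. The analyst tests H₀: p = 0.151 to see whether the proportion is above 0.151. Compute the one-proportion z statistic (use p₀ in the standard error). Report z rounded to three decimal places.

z = -2.367

p̂ = 680/4896 = 0.138889.
Under H₀, SE = √(0.151·0.849/4896) = √(2.61844e-05) = 0.005117.
z = (0.138889 − 0.151)/0.005117 = -0.012111/0.005117 = -2.367.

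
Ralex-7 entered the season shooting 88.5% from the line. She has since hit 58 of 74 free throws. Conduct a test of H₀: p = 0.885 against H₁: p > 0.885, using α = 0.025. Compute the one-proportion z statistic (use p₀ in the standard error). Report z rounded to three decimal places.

p̂ = 58/74 ≈ 0.78378.
SE = √(p₀(1−p₀)/n) = √(0.10177/74) = 0.03709.
z = (0.78378 − 0.885)/0.03709 = -0.10122/0.03709 = -2.729.
p-value = P(Z > -2.729) ≈ 0.9968, so at α = 0.025 we fail to reject H₀.

z = -2.729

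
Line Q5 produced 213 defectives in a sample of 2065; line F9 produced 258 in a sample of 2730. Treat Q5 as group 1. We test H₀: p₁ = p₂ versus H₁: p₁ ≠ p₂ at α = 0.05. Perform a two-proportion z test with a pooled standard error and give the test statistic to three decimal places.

p̂₁ = 213/2065 ≈ 0.103148, p̂₂ = 258/2730 ≈ 0.094505.
Pooled p̂ = (213+258)/(2065+2730) = 471/4795 = 0.098227.
SE = √(p̂(1−p̂)(1/n₁+1/n₂)) = √(0.098227·0.901773·0.000850562) = √(7.53417e-05) = 0.008680.
z = (0.103148 − 0.094505)/0.008680 = 0.008643/0.008680 = 0.996.
Two-sided p-value ≈ 2·Φ(−0.996) = 0.3194; since p > α = 0.05, fail to reject H₀.

z = 0.996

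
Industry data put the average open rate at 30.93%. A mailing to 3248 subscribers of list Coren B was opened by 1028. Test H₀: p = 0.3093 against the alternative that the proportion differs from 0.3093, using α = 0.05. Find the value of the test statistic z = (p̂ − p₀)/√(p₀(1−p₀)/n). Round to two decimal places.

z = 0.89

p̂ = 1028/3248 = 0.3165.
SE = √(p₀(1−p₀)/n) = √(0.21363/3248) = 0.0081.
z = (0.3165 − 0.3093)/0.0081 = 0.0072/0.0081 = 0.89.
p-value = 2·P(Z > 0.888) ≈ 0.3745, so at α = 0.05 we fail to reject H₀.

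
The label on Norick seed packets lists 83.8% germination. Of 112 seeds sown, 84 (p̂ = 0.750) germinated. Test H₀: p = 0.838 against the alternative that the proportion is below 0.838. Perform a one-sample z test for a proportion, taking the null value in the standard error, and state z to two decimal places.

z = -2.53

p̂ = 84/112 = 0.7500.
Standard error under H₀: √(0.838×0.162/112) = 0.0348.
z = (0.7500 − 0.838)/0.0348 = -0.0880/0.0348 = -2.53.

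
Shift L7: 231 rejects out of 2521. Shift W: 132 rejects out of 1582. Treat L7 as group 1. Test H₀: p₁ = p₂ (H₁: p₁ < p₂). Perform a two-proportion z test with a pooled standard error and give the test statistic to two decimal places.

z = 0.90

p̂₁ = 231/2521 ≈ 0.0916, p̂₂ = 132/1582 ≈ 0.0834.
Pooled p̂ = (231+132)/(2521+1582) = 363/4103 = 0.0885.
SE = √(0.0806446 × 0.00102878) = 0.0091.
z = (0.0916 − 0.0834)/0.0091 = 0.0082/0.0091 = 0.90.
p-value = P(Z < 0.899) ≈ 0.8158.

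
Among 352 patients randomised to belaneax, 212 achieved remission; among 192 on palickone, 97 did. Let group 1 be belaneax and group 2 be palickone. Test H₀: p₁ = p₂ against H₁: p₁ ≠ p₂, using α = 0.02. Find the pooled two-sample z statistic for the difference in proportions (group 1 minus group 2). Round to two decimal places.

z = 2.18

p̂₁ = 212/352 = 0.60227, p̂₂ = 97/192 = 0.50521.
Pooled p̂ = (212+97)/(352+192) = 309/544 = 0.56801.
SE = √(0.245374 × 0.00804924) = 0.04444.
z = (0.60227 − 0.50521)/0.04444 = 0.09706/0.04444 = 2.18.
Two-sided p-value ≈ 2·Φ(−2.184) = 0.0290; since p > α = 0.02, fail to reject H₀.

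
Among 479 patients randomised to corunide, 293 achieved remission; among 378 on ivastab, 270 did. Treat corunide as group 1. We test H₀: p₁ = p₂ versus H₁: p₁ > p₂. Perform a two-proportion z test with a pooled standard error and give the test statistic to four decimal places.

z = -3.1412

p̂₁ = 293/479 = 0.611691, p̂₂ = 270/378 = 0.714286.
Pooled p̂ = (293+270)/(479+378) = 563/857 = 0.656943.
SE = √(p̂(1−p̂)(1/n₁+1/n₂)) = √(0.656943·0.343057·0.00473319) = √(0.00106671) = 0.032661.
z = (0.611691 − 0.714286)/0.032661 = -0.102595/0.032661 = -3.1412.
p-value = P(Z > -3.141) ≈ 0.9992.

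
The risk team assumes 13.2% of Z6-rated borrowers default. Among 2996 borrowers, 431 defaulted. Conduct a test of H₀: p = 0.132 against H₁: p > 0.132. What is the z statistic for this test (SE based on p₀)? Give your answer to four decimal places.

p̂ = 431/2996 ≈ 0.1438585.
Under H₀, SE = √(0.132·0.868/2996) = √(3.8243e-05) = 0.0061841.
z = (0.1438585 − 0.132)/0.0061841 = 0.0118585/0.0061841 = 1.9176.

z = 1.9176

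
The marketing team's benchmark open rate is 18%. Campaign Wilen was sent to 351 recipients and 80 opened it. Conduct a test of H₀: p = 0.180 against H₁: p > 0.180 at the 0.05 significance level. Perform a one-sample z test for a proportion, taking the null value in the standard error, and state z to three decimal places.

z = 2.337

p̂ = 80/351 = 0.227920.
SE = √(p₀(1−p₀)/n) = √(0.1476/351) = 0.020506.
z = (0.227920 − 0.18)/0.020506 = 0.047920/0.020506 = 2.337.
p-value = P(Z > 2.337) ≈ 0.0097; since p < α = 0.05, reject H₀.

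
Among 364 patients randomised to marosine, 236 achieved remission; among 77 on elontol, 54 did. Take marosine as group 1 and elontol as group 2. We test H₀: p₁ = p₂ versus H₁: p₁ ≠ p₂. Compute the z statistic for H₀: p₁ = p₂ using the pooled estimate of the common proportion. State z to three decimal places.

z = -0.890

p̂₁ = 236/364 = 0.64835, p̂₂ = 54/77 = 0.70130.
Pooled p̂ = (236+54)/(364+77) = 290/441 = 0.65760.
SE = √(0.225163 × 0.0157343) = 0.05952.
z = (0.64835 − 0.70130)/0.05952 = -0.05295/0.05952 = -0.890.
Two-sided p-value ≈ 2·Φ(−0.890) = 0.3737.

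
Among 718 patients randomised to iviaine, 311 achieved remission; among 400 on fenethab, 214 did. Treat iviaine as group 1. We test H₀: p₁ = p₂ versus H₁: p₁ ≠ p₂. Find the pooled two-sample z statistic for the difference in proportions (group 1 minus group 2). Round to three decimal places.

p̂₁ = 311/718 ≈ 0.43315, p̂₂ = 214/400 ≈ 0.53500.
Pooled p̂ = (311+214)/(718+400) = 525/1118 = 0.46959.
SE = √(p̂(1−p̂)(1/n₁+1/n₂)) = √(0.46959·0.53041·0.00389276) = √(0.000969589) = 0.03114.
z = (0.43315 − 0.53500)/0.03114 = -0.10185/0.03114 = -3.271.
Two-sided p-value ≈ 2·Φ(−3.271) = 0.0011.

z = -3.271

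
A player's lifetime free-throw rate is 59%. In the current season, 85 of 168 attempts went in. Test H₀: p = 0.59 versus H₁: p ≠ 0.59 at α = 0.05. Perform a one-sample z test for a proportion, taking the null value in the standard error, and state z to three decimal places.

z = -2.215

p̂ = 85/168 = 0.50595.
SE = √(p₀(1−p₀)/n) = √(0.2419/168) = 0.03795.
z = (0.50595 − 0.59)/0.03795 = -0.08405/0.03795 = -2.215.
p-value = 2·P(Z > 2.215) ≈ 0.0268; since p < α = 0.05, reject H₀.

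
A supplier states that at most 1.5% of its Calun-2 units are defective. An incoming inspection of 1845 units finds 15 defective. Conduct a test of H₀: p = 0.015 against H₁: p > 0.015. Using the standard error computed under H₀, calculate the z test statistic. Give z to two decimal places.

p̂ = 15/1845 ≈ 0.00813.
SE = √(p₀(1−p₀)/n) = √(0.014775/1845) = 0.00283.
z = (0.00813 − 0.015)/0.00283 = -0.00687/0.00283 = -2.43.
p-value = P(Z > -2.428) ≈ 0.9924.

z = -2.43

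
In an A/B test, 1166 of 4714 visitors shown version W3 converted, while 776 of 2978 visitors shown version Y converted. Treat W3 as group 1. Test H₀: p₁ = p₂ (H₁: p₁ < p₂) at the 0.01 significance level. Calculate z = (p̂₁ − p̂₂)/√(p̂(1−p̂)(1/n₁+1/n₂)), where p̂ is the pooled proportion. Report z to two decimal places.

p̂₁ = 1166/4714 = 0.2473, p̂₂ = 776/2978 = 0.2606.
Pooled p̂ = (1166+776)/(4714+2978) = 1942/7692 = 0.2525.
SE = √(0.188729 × 0.00054793) = 0.0102.
z = (0.2473 − 0.2606)/0.0102 = -0.0133/0.0102 = -1.30.
p-value = P(Z < -1.301) ≈ 0.0966. With α = 0.01, fail to reject H₀.

z = -1.30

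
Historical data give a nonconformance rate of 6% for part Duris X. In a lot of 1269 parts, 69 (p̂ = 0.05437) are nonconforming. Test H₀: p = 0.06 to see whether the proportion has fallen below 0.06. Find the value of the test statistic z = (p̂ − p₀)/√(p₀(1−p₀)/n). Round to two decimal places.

z = -0.84

p̂ = 69/1269 = 0.0544.
Under H₀, SE = √(0.06·0.94/1269) = √(4.44444e-05) = 0.0067.
z = (0.0544 − 0.06)/0.0067 = -0.0056/0.0067 = -0.84.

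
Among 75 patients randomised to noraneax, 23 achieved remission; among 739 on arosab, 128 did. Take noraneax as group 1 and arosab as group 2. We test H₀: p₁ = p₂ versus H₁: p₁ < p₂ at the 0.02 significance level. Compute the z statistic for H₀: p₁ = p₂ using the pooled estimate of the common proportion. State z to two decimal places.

p̂₁ = 23/75 = 0.3067, p̂₂ = 128/739 = 0.1732.
Pooled p̂ = (23+128)/(75+739) = 151/814 = 0.1855.
SE = √(p̂(1−p̂)(1/n₁+1/n₂)) = √(0.1855·0.8145·0.0146865) = √(0.00221902) = 0.0471.
z = (0.3067 − 0.1732)/0.0471 = 0.1335/0.0471 = 2.83.
p-value = P(Z < 2.833) ≈ 0.9977; since p > α = 0.02, fail to reject H₀.

z = 2.83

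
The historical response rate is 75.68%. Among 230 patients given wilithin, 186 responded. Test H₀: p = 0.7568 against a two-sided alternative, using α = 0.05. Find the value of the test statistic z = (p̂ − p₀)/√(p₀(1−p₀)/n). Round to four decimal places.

z = 1.8345

p̂ = 186/230 = 0.8086957.
Under H₀, SE = √(0.7568·0.2432/230) = √(0.000800234) = 0.0282884.
z = (0.8086957 − 0.7568)/0.0282884 = 0.0518957/0.0282884 = 1.8345.
p-value = 2·P(Z > 1.835) ≈ 0.0666; since p > α = 0.05, fail to reject H₀.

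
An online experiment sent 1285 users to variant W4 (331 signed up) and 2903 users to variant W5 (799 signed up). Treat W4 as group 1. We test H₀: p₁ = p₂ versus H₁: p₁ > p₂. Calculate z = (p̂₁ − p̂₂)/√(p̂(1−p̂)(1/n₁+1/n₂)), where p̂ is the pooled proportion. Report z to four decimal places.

p̂₁ = 331/1285 = 0.2575875, p̂₂ = 799/2903 = 0.2752325.
Pooled p̂ = (331+799)/(1285+2903) = 1130/4188 = 0.2698185.
SE = √(0.197016 × 0.00112268) = 0.0148723.
z = (0.2575875 − 0.2752325)/0.0148723 = -0.0176450/0.0148723 = -1.1864.
p-value = P(Z > -1.186) ≈ 0.8823.

z = -1.1864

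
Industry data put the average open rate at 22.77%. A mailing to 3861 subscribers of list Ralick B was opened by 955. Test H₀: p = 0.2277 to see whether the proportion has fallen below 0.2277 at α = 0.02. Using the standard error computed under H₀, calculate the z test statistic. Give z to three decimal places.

z = 2.911

p̂ = 955/3861 = 0.24735.
SE = √(p₀(1−p₀)/n) = √(0.17585/3861) = 0.00675.
z = (0.24735 − 0.2277)/0.00675 = 0.01965/0.00675 = 2.911.
p-value = P(Z < 2.911) ≈ 0.9982, so at α = 0.02 we fail to reject H₀.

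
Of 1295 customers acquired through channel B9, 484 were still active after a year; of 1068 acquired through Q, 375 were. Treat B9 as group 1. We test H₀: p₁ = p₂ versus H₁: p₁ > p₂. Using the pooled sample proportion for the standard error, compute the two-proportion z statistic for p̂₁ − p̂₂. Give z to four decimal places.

z = 1.1378

p̂₁ = 484/1295 = 0.373745, p̂₂ = 375/1068 = 0.351124.
Pooled p̂ = (484+375)/(1295+1068) = 859/2363 = 0.363521.
SE = √(0.231373 × 0.00170853) = 0.019882.
z = (0.373745 − 0.351124)/0.019882 = 0.022621/0.019882 = 1.1378.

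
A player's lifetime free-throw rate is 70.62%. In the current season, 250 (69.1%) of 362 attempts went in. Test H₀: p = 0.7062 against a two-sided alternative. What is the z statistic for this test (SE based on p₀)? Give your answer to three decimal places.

p̂ = 250/362 = 0.69061.
Under H₀, SE = √(0.7062·0.2938/362) = √(0.000573153) = 0.02394.
z = (0.69061 − 0.7062)/0.02394 = -0.01559/0.02394 = -0.651.

z = -0.651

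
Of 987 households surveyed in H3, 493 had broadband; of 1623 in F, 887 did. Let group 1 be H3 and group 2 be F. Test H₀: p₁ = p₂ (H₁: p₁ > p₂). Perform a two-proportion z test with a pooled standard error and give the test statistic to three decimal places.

z = -2.334

p̂₁ = 493/987 ≈ 0.49949, p̂₂ = 887/1623 ≈ 0.54652.
Pooled p̂ = (493+887)/(987+1623) = 1380/2610 = 0.52874.
SE = √(p̂(1−p̂)(1/n₁+1/n₂)) = √(0.52874·0.47126·0.00162931) = √(0.000405983) = 0.02015.
z = (0.49949 − 0.54652)/0.02015 = -0.04703/0.02015 = -2.334.
p-value = P(Z > -2.334) ≈ 0.9902.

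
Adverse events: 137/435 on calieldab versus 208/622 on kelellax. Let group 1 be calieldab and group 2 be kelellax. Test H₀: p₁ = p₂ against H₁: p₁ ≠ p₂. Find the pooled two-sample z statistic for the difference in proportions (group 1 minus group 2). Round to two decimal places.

p̂₁ = 137/435 ≈ 0.31494, p̂₂ = 208/622 ≈ 0.33441.
Pooled p̂ = (137+208)/(435+622) = 345/1057 = 0.32640.
SE = √(p̂(1−p̂)(1/n₁+1/n₂)) = √(0.32640·0.67360·0.00390657) = √(0.000858904) = 0.02931.
z = (0.31494 − 0.33441)/0.02931 = -0.01947/0.02931 = -0.66.
Two-sided p-value ≈ 2·Φ(−0.664) = 0.5066.

z = -0.66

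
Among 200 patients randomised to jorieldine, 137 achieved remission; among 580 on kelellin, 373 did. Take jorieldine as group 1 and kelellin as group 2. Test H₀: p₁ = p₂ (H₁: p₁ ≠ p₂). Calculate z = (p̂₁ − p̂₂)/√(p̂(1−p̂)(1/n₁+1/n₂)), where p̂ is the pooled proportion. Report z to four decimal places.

p̂₁ = 137/200 = 0.685000, p̂₂ = 373/580 = 0.643103.
Pooled p̂ = (137+373)/(200+580) = 510/780 = 0.653846.
SE = √(p̂(1−p̂)(1/n₁+1/n₂)) = √(0.653846·0.346154·0.00672414) = √(0.00152188) = 0.039011.
z = (0.685000 − 0.643103)/0.039011 = 0.041897/0.039011 = 1.0740.

z = 1.0740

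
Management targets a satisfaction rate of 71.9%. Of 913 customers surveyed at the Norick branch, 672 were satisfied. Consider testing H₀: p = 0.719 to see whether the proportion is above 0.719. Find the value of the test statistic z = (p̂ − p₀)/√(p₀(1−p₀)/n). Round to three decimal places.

p̂ = 672/913 = 0.73604.
Under H₀, SE = √(0.719·0.281/913) = √(0.000221291) = 0.01488.
z = (0.73604 − 0.719)/0.01488 = 0.01704/0.01488 = 1.145.
p-value = P(Z > 1.145) ≈ 0.1261.

z = 1.145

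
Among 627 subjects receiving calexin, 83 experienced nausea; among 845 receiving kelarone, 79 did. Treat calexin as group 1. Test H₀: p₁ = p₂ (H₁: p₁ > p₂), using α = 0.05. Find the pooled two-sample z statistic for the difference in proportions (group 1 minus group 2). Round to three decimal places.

z = 2.357

p̂₁ = 83/627 ≈ 0.13238, p̂₂ = 79/845 ≈ 0.09349.
Pooled p̂ = (83+79)/(627+845) = 162/1472 = 0.11005.
SE = √(0.0979424 × 0.00277833) = 0.01650.
z = (0.13238 − 0.09349)/0.01650 = 0.03889/0.01650 = 2.357.
p-value = P(Z > 2.357) ≈ 0.0092, so at α = 0.05 we reject H₀.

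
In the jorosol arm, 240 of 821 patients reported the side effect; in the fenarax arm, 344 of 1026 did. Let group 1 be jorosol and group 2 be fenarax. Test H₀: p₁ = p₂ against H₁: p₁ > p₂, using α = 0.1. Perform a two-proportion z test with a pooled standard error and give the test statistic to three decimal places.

z = -1.973

p̂₁ = 240/821 = 0.29233, p̂₂ = 344/1026 = 0.33528.
Pooled p̂ = (240+344)/(821+1026) = 584/1847 = 0.31619.
SE = √(0.216213 × 0.00219269) = 0.02177.
z = (0.29233 − 0.33528)/0.02177 = -0.04295/0.02177 = -1.973.
p-value = P(Z > -1.973) ≈ 0.9757; since p > α = 0.1, fail to reject H₀.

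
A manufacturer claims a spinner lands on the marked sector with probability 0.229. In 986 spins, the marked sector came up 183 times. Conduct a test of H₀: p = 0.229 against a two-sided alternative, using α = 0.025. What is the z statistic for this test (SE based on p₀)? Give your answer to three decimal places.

z = -3.243

p̂ = 183/986 ≈ 0.185598.
Standard error under H₀: √(0.229×0.771/986) = 0.013382.
z = (0.185598 − 0.229)/0.013382 = -0.043402/0.013382 = -3.243.
Two-sided p-value ≈ 2·Φ(−3.243) = 0.0012, so at α = 0.025 we reject H₀.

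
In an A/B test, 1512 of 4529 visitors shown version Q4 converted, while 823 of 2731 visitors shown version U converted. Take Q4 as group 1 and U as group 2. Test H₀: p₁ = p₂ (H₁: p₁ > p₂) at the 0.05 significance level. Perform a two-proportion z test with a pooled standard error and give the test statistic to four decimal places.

z = 2.8713

p̂₁ = 1512/4529 ≈ 0.333849, p̂₂ = 823/2731 ≈ 0.301355.
Pooled p̂ = (1512+823)/(4529+2731) = 2335/7260 = 0.321625.
SE = √(p̂(1−p̂)(1/n₁+1/n₂)) = √(0.321625·0.678375·0.000586966) = √(0.000128066) = 0.011317.
z = (0.333849 − 0.301355)/0.011317 = 0.032494/0.011317 = 2.8713.
p-value = P(Z > 2.871) ≈ 0.0020; since p < α = 0.05, reject H₀.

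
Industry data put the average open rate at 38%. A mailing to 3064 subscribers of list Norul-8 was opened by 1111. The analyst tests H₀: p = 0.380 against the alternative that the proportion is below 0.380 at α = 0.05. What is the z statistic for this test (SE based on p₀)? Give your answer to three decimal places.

z = -1.985

p̂ = 1111/3064 = 0.3625979.
SE = √(p₀(1−p₀)/n) = √(0.2356/3064) = 0.0087689.
z = (0.3625979 − 0.38)/0.0087689 = -0.0174021/0.0087689 = -1.985.
p-value = P(Z < -1.985) ≈ 0.0236; since p < α = 0.05, reject H₀.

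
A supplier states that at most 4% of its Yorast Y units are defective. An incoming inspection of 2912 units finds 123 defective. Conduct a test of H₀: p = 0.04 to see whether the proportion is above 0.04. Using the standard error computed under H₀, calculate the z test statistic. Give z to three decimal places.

z = 0.617

p̂ = 123/2912 = 0.04224.
SE = √(p₀(1−p₀)/n) = √(0.0384/2912) = 0.00363.
z = (0.04224 − 0.04)/0.00363 = 0.00224/0.00363 = 0.617.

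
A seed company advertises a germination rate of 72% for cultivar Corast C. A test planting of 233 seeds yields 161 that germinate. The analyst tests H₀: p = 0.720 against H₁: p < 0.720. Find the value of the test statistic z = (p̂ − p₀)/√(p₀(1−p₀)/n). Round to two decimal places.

p̂ = 161/233 ≈ 0.6910.
SE = √(p₀(1−p₀)/n) = √(0.2016/233) = 0.0294.
z = (0.6910 − 0.72)/0.0294 = -0.0290/0.0294 = -0.99.
p-value = P(Z < -0.986) ≈ 0.1620.

z = -0.99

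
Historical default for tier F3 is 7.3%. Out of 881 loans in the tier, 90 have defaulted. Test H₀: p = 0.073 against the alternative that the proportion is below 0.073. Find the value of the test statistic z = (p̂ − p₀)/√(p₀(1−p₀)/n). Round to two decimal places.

z = 3.33

p̂ = 90/881 ≈ 0.10216.
SE = √(p₀(1−p₀)/n) = √(0.067671/881) = 0.00876.
z = (0.10216 − 0.073)/0.00876 = 0.02916/0.00876 = 3.33.
p-value = P(Z < 3.327) ≈ 0.9996.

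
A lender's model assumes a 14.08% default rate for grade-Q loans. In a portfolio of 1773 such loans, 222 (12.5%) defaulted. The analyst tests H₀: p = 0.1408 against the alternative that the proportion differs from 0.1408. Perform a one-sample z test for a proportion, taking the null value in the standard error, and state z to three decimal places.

p̂ = 222/1773 ≈ 0.12521.
SE = √(p₀(1−p₀)/n) = √(0.12098/1773) = 0.00826.
z = (0.12521 − 0.1408)/0.00826 = -0.01559/0.00826 = -1.887.

z = -1.887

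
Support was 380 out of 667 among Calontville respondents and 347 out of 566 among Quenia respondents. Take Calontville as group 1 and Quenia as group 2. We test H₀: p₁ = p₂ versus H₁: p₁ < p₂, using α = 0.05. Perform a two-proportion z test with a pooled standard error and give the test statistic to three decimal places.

p̂₁ = 380/667 = 0.56972, p̂₂ = 347/566 = 0.61307.
Pooled p̂ = (380+347)/(667+566) = 727/1233 = 0.58962.
SE = √(0.241968 × 0.00326603) = 0.02811.
z = (0.56972 − 0.61307)/0.02811 = -0.04335/0.02811 = -1.542.
p-value = P(Z < -1.542) ≈ 0.0615. With α = 0.05, fail to reject H₀.

z = -1.542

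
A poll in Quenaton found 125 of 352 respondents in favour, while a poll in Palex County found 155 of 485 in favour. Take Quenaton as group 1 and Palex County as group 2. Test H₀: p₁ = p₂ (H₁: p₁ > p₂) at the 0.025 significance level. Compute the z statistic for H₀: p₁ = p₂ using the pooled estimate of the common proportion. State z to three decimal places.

z = 1.075

p̂₁ = 125/352 = 0.35511, p̂₂ = 155/485 = 0.31959.
Pooled p̂ = (125+155)/(352+485) = 280/837 = 0.33453.
SE = √(p̂(1−p̂)(1/n₁+1/n₂)) = √(0.33453·0.66547·0.00490276) = √(0.00109145) = 0.03304.
z = (0.35511 − 0.31959)/0.03304 = 0.03552/0.03304 = 1.075.
p-value = P(Z > 1.075) ≈ 0.1411, so at α = 0.025 we fail to reject H₀.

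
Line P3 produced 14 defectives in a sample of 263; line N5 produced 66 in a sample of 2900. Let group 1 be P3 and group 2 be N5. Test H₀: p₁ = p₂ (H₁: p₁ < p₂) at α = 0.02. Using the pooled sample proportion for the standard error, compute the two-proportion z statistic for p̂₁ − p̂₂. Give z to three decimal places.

z = 3.014

p̂₁ = 14/263 = 0.05323, p̂₂ = 66/2900 = 0.02276.
Pooled p̂ = (14+66)/(263+2900) = 80/3163 = 0.02529.
SE = √(p̂(1−p̂)(1/n₁+1/n₂)) = √(0.02529·0.97471·0.00414711) = √(0.000102238) = 0.01011.
z = (0.05323 − 0.02276)/0.01011 = 0.03047/0.01011 = 3.014.
p-value = P(Z < 3.014) ≈ 0.9987. With α = 0.02, fail to reject H₀.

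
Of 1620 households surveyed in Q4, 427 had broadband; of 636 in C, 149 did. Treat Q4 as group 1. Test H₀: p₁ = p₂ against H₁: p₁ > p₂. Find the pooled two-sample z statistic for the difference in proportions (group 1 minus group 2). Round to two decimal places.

z = 1.44

p̂₁ = 427/1620 ≈ 0.2636, p̂₂ = 149/636 ≈ 0.2343.
Pooled p̂ = (427+149)/(1620+636) = 576/2256 = 0.2553.
SE = √(0.190131 × 0.00218961) = 0.0204.
z = (0.2636 − 0.2343)/0.0204 = 0.0293/0.0204 = 1.44.
p-value = P(Z > 1.436) ≈ 0.0755.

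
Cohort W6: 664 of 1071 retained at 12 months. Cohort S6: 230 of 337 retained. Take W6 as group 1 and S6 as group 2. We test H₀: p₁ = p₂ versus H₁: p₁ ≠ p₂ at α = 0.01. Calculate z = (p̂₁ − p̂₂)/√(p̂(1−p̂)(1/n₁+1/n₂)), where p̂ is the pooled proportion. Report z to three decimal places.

z = -2.079

p̂₁ = 664/1071 = 0.61998, p̂₂ = 230/337 = 0.68249.
Pooled p̂ = (664+230)/(1071+337) = 894/1408 = 0.63494.
SE = √(0.23179 × 0.00390107) = 0.03007.
z = (0.61998 − 0.68249)/0.03007 = -0.06251/0.03007 = -2.079.
Two-sided p-value ≈ 2·Φ(−2.079) = 0.0376, so at α = 0.01 we fail to reject H₀.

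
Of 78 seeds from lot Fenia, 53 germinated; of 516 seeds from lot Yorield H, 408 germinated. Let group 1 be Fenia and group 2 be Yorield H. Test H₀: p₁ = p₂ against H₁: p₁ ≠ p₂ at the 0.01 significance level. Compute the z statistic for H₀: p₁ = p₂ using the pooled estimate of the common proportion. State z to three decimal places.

z = -2.196

p̂₁ = 53/78 = 0.67949, p̂₂ = 408/516 = 0.79070.
Pooled p̂ = (53+408)/(78+516) = 461/594 = 0.77609.
SE = √(p̂(1−p̂)(1/n₁+1/n₂)) = √(0.77609·0.22391·0.0147585) = √(0.00256461) = 0.05064.
z = (0.67949 − 0.79070)/0.05064 = -0.11121/0.05064 = -2.196.
p-value = 2·P(Z > 2.196) ≈ 0.0281. With α = 0.01, fail to reject H₀.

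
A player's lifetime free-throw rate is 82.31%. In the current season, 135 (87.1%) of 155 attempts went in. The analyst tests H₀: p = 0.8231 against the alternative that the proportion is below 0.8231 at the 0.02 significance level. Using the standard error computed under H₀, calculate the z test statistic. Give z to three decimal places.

p̂ = 135/155 ≈ 0.87097.
SE = √(p₀(1−p₀)/n) = √(0.14561/155) = 0.03065.
z = (0.87097 − 0.8231)/0.03065 = 0.04787/0.03065 = 1.562.
p-value = P(Z < 1.562) ≈ 0.9408, so at α = 0.02 we fail to reject H₀.

z = 1.562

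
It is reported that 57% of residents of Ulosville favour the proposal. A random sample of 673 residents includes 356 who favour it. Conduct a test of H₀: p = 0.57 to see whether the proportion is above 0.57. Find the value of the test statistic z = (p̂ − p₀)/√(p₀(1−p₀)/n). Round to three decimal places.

z = -2.150

p̂ = 356/673 ≈ 0.52897.
SE = √(p₀(1−p₀)/n) = √(0.2451/673) = 0.01908.
z = (0.52897 − 0.57)/0.01908 = -0.04103/0.01908 = -2.150.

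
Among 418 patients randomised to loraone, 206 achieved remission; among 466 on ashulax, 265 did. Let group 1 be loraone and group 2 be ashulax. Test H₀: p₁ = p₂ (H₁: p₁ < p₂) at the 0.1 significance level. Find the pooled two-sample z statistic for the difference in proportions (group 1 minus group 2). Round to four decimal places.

z = -2.2566

p̂₁ = 206/418 = 0.492823, p̂₂ = 265/466 = 0.568670.
Pooled p̂ = (206+265)/(418+466) = 471/884 = 0.532805.
SE = √(p̂(1−p̂)(1/n₁+1/n₂)) = √(0.532805·0.467195·0.00453827) = √(0.00112968) = 0.033611.
z = (0.492823 − 0.568670)/0.033611 = -0.075847/0.033611 = -2.2566.
p-value = P(Z < -2.257) ≈ 0.0120, so at α = 0.1 we reject H₀.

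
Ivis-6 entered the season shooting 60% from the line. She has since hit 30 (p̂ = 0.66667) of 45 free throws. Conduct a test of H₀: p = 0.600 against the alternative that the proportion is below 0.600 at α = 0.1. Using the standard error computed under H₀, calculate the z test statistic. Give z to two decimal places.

p̂ = 30/45 ≈ 0.6667.
SE = √(p₀(1−p₀)/n) = √(0.24/45) = 0.0730.
z = (0.6667 − 0.6)/0.0730 = 0.0667/0.0730 = 0.91.
p-value = P(Z < 0.913) ≈ 0.8193. With α = 0.1, fail to reject H₀.

z = 0.91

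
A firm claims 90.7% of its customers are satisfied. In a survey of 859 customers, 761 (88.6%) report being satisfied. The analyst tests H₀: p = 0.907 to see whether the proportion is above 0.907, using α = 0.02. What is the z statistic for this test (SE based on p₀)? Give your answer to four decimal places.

z = -2.1279

p̂ = 761/859 ≈ 0.8859139.
Standard error under H₀: √(0.907×0.093/859) = 0.0099094.
z = (0.8859139 − 0.907)/0.0099094 = -0.0210861/0.0099094 = -2.1279.
p-value = P(Z > -2.128) ≈ 0.9833; since p > α = 0.02, fail to reject H₀.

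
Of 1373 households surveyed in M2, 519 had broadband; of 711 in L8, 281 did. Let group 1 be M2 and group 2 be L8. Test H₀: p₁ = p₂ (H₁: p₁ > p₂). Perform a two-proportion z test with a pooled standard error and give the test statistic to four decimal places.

p̂₁ = 519/1373 = 0.378004, p̂₂ = 281/711 = 0.395218.
Pooled p̂ = (519+281)/(1373+711) = 800/2084 = 0.383877.
SE = √(p̂(1−p̂)(1/n₁+1/n₂)) = √(0.383877·0.616123·0.0021348) = √(0.000504914) = 0.022470.
z = (0.378004 − 0.395218)/0.022470 = -0.017214/0.022470 = -0.7661.
p-value = P(Z > -0.766) ≈ 0.7782.

z = -0.7661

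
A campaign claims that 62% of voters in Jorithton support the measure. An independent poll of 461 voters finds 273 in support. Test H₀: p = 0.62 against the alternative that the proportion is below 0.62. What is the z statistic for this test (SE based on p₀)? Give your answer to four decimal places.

z = -1.2301

p̂ = 273/461 ≈ 0.592191.
Under H₀, SE = √(0.62·0.38/461) = √(0.000511063) = 0.022607.
z = (0.592191 − 0.62)/0.022607 = -0.027809/0.022607 = -1.2301.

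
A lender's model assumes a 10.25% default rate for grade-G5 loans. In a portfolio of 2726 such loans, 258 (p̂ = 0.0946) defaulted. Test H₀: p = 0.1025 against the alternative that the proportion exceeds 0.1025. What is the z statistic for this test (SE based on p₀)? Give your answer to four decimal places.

p̂ = 258/2726 = 0.0946442.
Standard error under H₀: √(0.1025×0.8975/2726) = 0.0058092.
z = (0.0946442 − 0.1025)/0.0058092 = -0.0078558/0.0058092 = -1.3523.
p-value = P(Z > -1.352) ≈ 0.9119.

z = -1.3523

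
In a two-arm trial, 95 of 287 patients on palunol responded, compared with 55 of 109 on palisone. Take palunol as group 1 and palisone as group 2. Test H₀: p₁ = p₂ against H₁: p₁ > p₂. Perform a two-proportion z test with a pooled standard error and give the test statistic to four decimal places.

z = -3.1804

p̂₁ = 95/287 = 0.331010, p̂₂ = 55/109 = 0.504587.
Pooled p̂ = (95+55)/(287+109) = 150/396 = 0.378788.
SE = √(p̂(1−p̂)(1/n₁+1/n₂)) = √(0.378788·0.621212·0.0126586) = √(0.00297867) = 0.054577.
z = (0.331010 − 0.504587)/0.054577 = -0.173577/0.054577 = -3.1804.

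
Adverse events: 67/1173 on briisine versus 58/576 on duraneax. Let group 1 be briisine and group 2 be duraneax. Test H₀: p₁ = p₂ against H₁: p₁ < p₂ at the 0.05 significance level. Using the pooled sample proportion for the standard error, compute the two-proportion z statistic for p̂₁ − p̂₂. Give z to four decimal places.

z = -3.3247

p̂₁ = 67/1173 = 0.0571185, p̂₂ = 58/576 = 0.1006944.
Pooled p̂ = (67+58)/(1173+576) = 125/1749 = 0.0714694.
SE = √(p̂(1−p̂)(1/n₁+1/n₂)) = √(0.0714694·0.9285306·0.00258863) = √(0.000171785) = 0.0131067.
z = (0.0571185 − 0.1006944)/0.0131067 = -0.0435759/0.0131067 = -3.3247.
p-value = P(Z < -3.325) ≈ 0.0004; since p < α = 0.05, reject H₀.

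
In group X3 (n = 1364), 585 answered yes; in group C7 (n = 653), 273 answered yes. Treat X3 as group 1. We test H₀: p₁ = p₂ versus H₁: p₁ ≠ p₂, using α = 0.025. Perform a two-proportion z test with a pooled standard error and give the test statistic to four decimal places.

p̂₁ = 585/1364 ≈ 0.428886, p̂₂ = 273/653 ≈ 0.418070.
Pooled p̂ = (585+273)/(1364+653) = 858/2017 = 0.425384.
SE = √(p̂(1−p̂)(1/n₁+1/n₂)) = √(0.425384·0.574616·0.00226453) = √(0.000553525) = 0.023527.
z = (0.428886 − 0.418070)/0.023527 = 0.010816/0.023527 = 0.4597.
Two-sided p-value ≈ 2·Φ(−0.460) = 0.6457. With α = 0.025, fail to reject H₀.

z = 0.4597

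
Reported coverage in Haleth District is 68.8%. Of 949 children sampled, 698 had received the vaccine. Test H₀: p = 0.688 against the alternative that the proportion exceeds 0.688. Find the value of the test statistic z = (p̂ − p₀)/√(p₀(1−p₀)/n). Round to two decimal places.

z = 3.16

p̂ = 698/949 ≈ 0.73551.
Under H₀, SE = √(0.688·0.312/949) = √(0.000226192) = 0.01504.
z = (0.73551 − 0.688)/0.01504 = 0.04751/0.01504 = 3.16.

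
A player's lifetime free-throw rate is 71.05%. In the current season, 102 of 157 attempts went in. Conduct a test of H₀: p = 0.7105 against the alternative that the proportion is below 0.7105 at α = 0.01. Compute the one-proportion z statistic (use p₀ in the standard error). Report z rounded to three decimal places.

p̂ = 102/157 ≈ 0.64968.
Standard error under H₀: √(0.7105×0.2895/157) = 0.03620.
z = (0.64968 − 0.7105)/0.03620 = -0.06082/0.03620 = -1.680.
p-value = P(Z < -1.680) ≈ 0.0465, so at α = 0.01 we fail to reject H₀.

z = -1.680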